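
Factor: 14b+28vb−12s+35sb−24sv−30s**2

−(6s−7b)(5s+4v+2)

Group: −6s(5s+4v+2) + 7b(5s+4v+2); both groups contain (5s+4v+2).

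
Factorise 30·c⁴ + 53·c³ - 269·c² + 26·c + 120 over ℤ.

By the rational root theorem, c = -3/5 is a root, so (5·c + 3) is a factor; dividing leaves 6·c³ + 7·c² - 58·c + 40.
Next, c = 5/6 is a root, so (6·c - 5) is a factor; dividing leaves c² + 2·c - 8.
The remaining quadratic factors as (c - 2)(c + 4).

(5·c + 3)·(6·c - 5)·(c + 4)·(c - 2)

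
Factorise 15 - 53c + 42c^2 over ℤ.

Need a pair with product 42·15 = 630 and sum -53: that's -35 and -18.
Split the middle term: 42c^2 - 35c - 18c + 15 = 7c(6c - 5) - 3(6c - 5).

(6c - 5)(7c - 3)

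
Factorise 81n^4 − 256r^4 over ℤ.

(3n)⁴ − (4r)⁴ = ((3n)² − (4r)²)((3n)² + (4r)²); the first factor splits again, the second (9n^2 + 16r^2) is irreducible.

(3n + 4r)(3n − 4r)(9n^2 + 16r^2)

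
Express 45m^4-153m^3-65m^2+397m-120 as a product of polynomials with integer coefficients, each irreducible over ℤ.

(3m-1)(3m-5)(5m+8)(m-3)

By the rational root theorem, m = 5/3 is a root, so (3m-5) divides it; the quotient is 15m^3-26m^2-65m+24.
Next, m = 3 is a root, giving the factor (m-3) and quotient 15m^2+19m-8.
The remaining quadratic factors as (3m-1)(5m+8).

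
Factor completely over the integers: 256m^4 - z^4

(4m + z)(4m - z)(16m^2 + z^2)

Write as (16m^2)² − (z^2)², then factor 16m^2 - z^2 once more.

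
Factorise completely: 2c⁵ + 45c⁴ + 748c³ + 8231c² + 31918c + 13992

(2c + 1)(c + 11)(c + 6)(c² + 5c + 212)

Testing divisors of the constant over divisors of the leading coefficient, c = −1/2 is a root, so (2c + 1) divides it; the quotient is c⁴ + 22c³ + 363c² + 3934c + 13992.
Then c = −6 is a root, giving the factor (c + 6) and quotient c³ + 16c² + 267c + 2332.
Then c = −11 is a root, so (c + 11) is a factor; dividing leaves c² + 5c + 212.
The quadratic c² + 5c + 212 has discriminant −823 < 0 and is irreducible over ℤ.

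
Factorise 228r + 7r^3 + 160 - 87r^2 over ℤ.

(7r + 4)(r - 5)(r - 8)

Testing divisors of the constant over divisors of the leading coefficient, r = 8 is a root, so (r - 8) is a factor; dividing leaves 7r^2 - 31r - 20.
The remaining quadratic factors as (7r + 4)(r - 5).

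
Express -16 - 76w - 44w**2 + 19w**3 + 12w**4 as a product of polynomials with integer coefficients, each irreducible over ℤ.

(3w + 4)(4w + 1)(w + 2)(w - 2)

Testing divisors of the constant over divisors of the leading coefficient, w = 2 is a root, giving the factor (w - 2) and quotient 12w**3 + 43w**2 + 42w + 8.
Then w = -4/3 is a root, so (3w + 4) is a factor; dividing leaves 4w**2 + 9w + 2.
The remaining quadratic factors as (4w + 1)(w + 2).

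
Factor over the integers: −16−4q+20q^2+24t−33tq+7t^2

Group: 7t(t−4q+4) + (−5q−4)(t−4q+4); both groups contain (t−4q+4).

(t−4q+4)(7t−5q−4)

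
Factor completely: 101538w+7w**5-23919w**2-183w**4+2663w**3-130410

Among the possible rational roots, w = 7 is a root, so (w-7) divides it; the quotient is 7w**4-134w**3+1725w**2-11844w+18630.
Next, w = 15/7 is a root, giving the factor (7w-15) and quotient w**3-17w**2+210w-1242.
Then w = 9 is a root, giving the factor (w-9) and quotient w**2-8w+138.
The quadratic w**2-8w+138 has discriminant -488 < 0 and is irreducible over ℤ.

(7w-15)(w-7)(w-9)(w**2-8w+138)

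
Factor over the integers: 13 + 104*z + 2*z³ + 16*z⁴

(8*z + 1)*(2*z³ + 13)

Group as (16*z⁴ + 104*z) + (2*z³ + 13) = 8*z*(2*z³ + 13) + (2*z³ + 13).
Both groups share the factor (2*z³ + 13).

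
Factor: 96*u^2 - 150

Every term has a factor of 6. Then 16*u^2 - 25 = (4*u)² − (5)².

6*(4*u + 5)*(4*u - 5)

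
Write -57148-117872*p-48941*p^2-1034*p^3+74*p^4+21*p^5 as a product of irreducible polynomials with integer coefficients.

(3*p+2)*(7*p+13)*(p-14)*(p^2+15*p+157)

By the rational root theorem, p = -13/7 is a root, so (7*p+13) divides it; the quotient is 3*p^4+5*p^3-157*p^2-6700*p-4396.
Continuing, p = -2/3 is a root, so (3*p+2) is a factor; dividing leaves p^3+p^2-53*p-2198.
Then p = 14 is a root, giving the factor (p-14) and quotient p^2+15*p+157.
The quadratic p^2+15*p+157 has discriminant -403 < 0 and is irreducible over ℤ.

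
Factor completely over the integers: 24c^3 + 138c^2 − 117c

3c(2c + 13)(4c − 3)

Pull out the common factor 3c, then factor the remaining trinomial.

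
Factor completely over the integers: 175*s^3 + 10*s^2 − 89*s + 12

Trying the rational-root candidates, s = −4/5 is a root, giving the factor (5*s + 4) and quotient 35*s^2 − 26*s + 3.
The remaining quadratic factors as (5*s − 3)(7*s − 1).

(5*s + 4)*(5*s − 3)*(7*s − 1)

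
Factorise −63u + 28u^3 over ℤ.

7u(2u + 3)(2u − 3)

Factor out 7u, leaving 4u^2 − 9, which is a difference of two squares.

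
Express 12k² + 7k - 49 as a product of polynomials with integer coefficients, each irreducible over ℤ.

(3k + 7)(4k - 7)

Need a pair with product 12·(-49) = -588 and sum 7: that's -21 and 28.
Split the middle term: 12k² - 21k + 28k - 49 = 3k(4k - 7) + 7(4k - 7).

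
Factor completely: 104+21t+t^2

Two integers with product 104 and sum 21 are 8 and 13.

(t+13)(t+8)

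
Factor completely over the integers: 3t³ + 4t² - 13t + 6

By the rational root theorem, t = 1 is a root, so (t - 1) is a factor; dividing leaves 3t² + 7t - 6.
The remaining quadratic factors as (3t - 2)(t + 3).

(3t - 2)(t + 3)(t - 1)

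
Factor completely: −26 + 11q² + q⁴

(q² + 13)(q² − 2)

Substitute u = q² to get a quadratic in u, then factor.
q² − 2 is irreducible over ℤ (2 is not a perfect square).
q² + 13 is irreducible over ℤ (always positive, so no real roots).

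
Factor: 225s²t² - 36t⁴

Factor out 9t², leaving 25s² - 4t², which is a difference of two squares.

9t²(5s + 2t)(5s - 2t)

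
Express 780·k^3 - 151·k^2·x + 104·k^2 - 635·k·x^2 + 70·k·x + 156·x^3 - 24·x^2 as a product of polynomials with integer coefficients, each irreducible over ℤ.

(13·k + 12·x)·(15·k - 13·x + 2)·(4·k - x)

Group: 13·k·(60·k^2 - 67·k·x + 8·k + 13·x^2 - 2·x) + 12·x·(60·k^2 - 67·k·x + 8·k + 13·x^2 - 2·x); both groups contain (60·k^2 - 67·k·x + 8·k + 13·x^2 - 2·x), so (13·k + 12·x) is a factor with cofactor 60·k^2 - 67·k·x + 8·k + 13·x^2 - 2·x.
The cofactor groups again: 60·k^2 - 67·k·x + 8·k + 13·x^2 - 2·x = 4·k·(15·k - 13·x + 2) - x·(15·k - 13·x + 2); both groups contain (15·k - 13·x + 2), giving (4·k - x)·(15·k - 13·x + 2).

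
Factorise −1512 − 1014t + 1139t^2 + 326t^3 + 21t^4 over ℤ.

Among the possible rational roots, t = 4/3 is a root, so (3t − 4) is a factor; dividing leaves 7t^3 + 118t^2 + 537t + 378.
Then t = −6/7 is a root, so (7t + 6) is a factor; dividing leaves t^2 + 16t + 63.
The remaining quadratic factors as (t + 7)(t + 9).

(3t − 4)(7t + 6)(t + 7)(t + 9)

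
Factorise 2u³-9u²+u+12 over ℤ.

(2u-3)(u+1)(u-4)

Trying the rational-root candidates, u = -1 is a root, so (u+1) is a factor; dividing leaves 2u²-11u+12.
The remaining quadratic factors as (u-4)(2u-3).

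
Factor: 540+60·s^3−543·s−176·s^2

Among the possible rational roots, s = −12/5 is a root, so (5·s+12) divides it; the quotient is 12·s^2−64·s+45.
The remaining quadratic factors as (6·s−5)(2·s−9).

(2·s−9)·(5·s+12)·(6·s−5)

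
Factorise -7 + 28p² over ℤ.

7(2p + 1)(2p - 1)

Factor out 7, leaving 4p² - 1, which is a difference of two squares.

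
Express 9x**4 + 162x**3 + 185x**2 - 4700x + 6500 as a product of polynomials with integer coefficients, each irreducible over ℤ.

(3x - 10)(3x - 5)(x + 10)(x + 13)

Trying the rational-root candidates, x = 10/3 is a root, giving the factor (3x - 10) and quotient 3x**3 + 64x**2 + 275x - 650.
Next, x = 5/3 is a root, so (3x - 5) divides it; the quotient is x**2 + 23x + 130.
The remaining quadratic factors as (x + 10)(x + 13).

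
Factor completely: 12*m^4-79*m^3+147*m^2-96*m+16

By the rational root theorem, m = 1 is a root, so (m-1) is a factor; dividing leaves 12*m^3-67*m^2+80*m-16.
Continuing, m = 1/4 is a root, so (4*m-1) divides it; the quotient is 3*m^2-16*m+16.
The remaining quadratic factors as (m-4)(3*m-4).

(3*m-4)*(4*m-1)*(m-1)*(m-4)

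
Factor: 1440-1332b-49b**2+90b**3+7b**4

(7b-8)(b+12)(b+5)(b-3)

Trying the rational-root candidates, b = 3 is a root, so (b-3) divides it; the quotient is 7b**3+111b**2+284b-480.
Continuing, b = 8/7 is a root, so (7b-8) divides it; the quotient is b**2+17b+60.
The remaining quadratic factors as (b+5)(b+12).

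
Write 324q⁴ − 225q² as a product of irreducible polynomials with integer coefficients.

Every term has a factor of 9q². Then 36q² − 25 = (6q)² − (5)².

9q²(6q + 5)(6q − 5)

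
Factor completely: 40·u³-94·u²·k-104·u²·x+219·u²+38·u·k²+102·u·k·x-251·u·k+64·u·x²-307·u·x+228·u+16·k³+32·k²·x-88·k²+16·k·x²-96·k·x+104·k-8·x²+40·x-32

(5·u-8·k-8·x+8)·(u-k-x+4)·(8·u+2·k-1)

Group: 8·u·(5·u²-13·u·k-13·u·x+28·u+8·k²+16·k·x-40·k+8·x²-40·x+32) + (2·k-1)·(5·u²-13·u·k-13·u·x+28·u+8·k²+16·k·x-40·k+8·x²-40·x+32); both groups contain (5·u²-13·u·k-13·u·x+28·u+8·k²+16·k·x-40·k+8·x²-40·x+32), so (8·u+2·k-1) is a factor with cofactor 5·u²-13·u·k-13·u·x+28·u+8·k²+16·k·x-40·k+8·x²-40·x+32.
The cofactor groups again: 5·u²-13·u·k-13·u·x+28·u+8·k²+16·k·x-40·k+8·x²-40·x+32 = u·(5·u-8·k-8·x+8) + (-k-x+4)·(5·u-8·k-8·x+8); both groups contain (5·u-8·k-8·x+8), giving (u-k-x+4)·(5·u-8·k-8·x+8).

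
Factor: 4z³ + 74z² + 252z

2z(2z + 9)(z + 14)

Pull out the common factor 2z, then factor the remaining trinomial.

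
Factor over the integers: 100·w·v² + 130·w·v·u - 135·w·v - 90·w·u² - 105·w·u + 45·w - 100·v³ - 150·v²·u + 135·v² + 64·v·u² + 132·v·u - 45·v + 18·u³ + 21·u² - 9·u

Group: 5·v·(20·w·v - 10·w·u - 15·w - 20·v² + 6·v·u + 15·v + 2·u² + 3·u) + (9·u - 3)·(20·w·v - 10·w·u - 15·w - 20·v² + 6·v·u + 15·v + 2·u² + 3·u); both groups contain (20·w·v - 10·w·u - 15·w - 20·v² + 6·v·u + 15·v + 2·u² + 3·u), so (5·v + 9·u - 3) is a factor with cofactor 20·w·v - 10·w·u - 15·w - 20·v² + 6·v·u + 15·v + 2·u² + 3·u.
The cofactor groups again: 20·w·v - 10·w·u - 15·w - 20·v² + 6·v·u + 15·v + 2·u² + 3·u = 5·w·(4·v - 2·u - 3) + (-5·v - u)·(4·v - 2·u - 3); both groups contain (4·v - 2·u - 3), giving (5·w - 5·v - u)·(4·v - 2·u - 3).

(4·v - 2·u - 3)·(5·w - 5·v - u)·(5·v + 9·u - 3)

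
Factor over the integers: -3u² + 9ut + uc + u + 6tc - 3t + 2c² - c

-(u - 3t - c)(3u + 2c - 1)

Group: -3u(u - 3t - c) + (-2c + 1)(u - 3t - c); both groups contain (u - 3t - c).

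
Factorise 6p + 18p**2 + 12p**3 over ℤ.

Pull out the common factor 6p, then factor the remaining trinomial.

6p(2p + 1)(p + 1)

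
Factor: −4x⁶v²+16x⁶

Factor out 4x⁶ first: what remains is −v²+4.
Recognize a difference of squares with the parts 2 and v.

−4x⁶(v+2)(v−2)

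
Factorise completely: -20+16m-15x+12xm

Group as (12xm-15x) + (16m-20) = 3x(4m-5) + 4(4m-5).
Both groups share the factor (4m-5).

(3x+4)(4m-5)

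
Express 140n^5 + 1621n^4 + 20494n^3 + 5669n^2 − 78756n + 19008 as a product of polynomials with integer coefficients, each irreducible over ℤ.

Trying the rational-root candidates, n = −12/5 is a root, so (5n + 12) is a factor; dividing leaves 28n^4 + 257n^3 + 3482n^2 − 7223n + 1584.
Next, n = 1/4 is a root, so (4n − 1) is a factor; dividing leaves 7n^3 + 66n^2 + 887n − 1584.
Next, n = 11/7 is a root, so (7n − 11) divides it; the quotient is n^2 + 11n + 144.
The quadratic n^2 + 11n + 144 has discriminant −455 < 0 and is irreducible over ℤ.

(4n − 1)(5n + 12)(7n − 11)(n^2 + 11n + 144)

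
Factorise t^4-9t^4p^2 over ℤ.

Every term has a factor of t^4; factoring it out leaves -9p^2+1.
Recognize a difference of squares with the parts 1 and 3p.

-t^4(3p+1)(3p-1)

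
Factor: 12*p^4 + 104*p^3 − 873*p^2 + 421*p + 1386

(2*p − 9)*(6*p − 11)*(p + 1)*(p + 14)

By the rational root theorem, p = −1 is a root, so (p + 1) divides it; the quotient is 12*p^3 + 92*p^2 − 965*p + 1386.
Then p = 9/2 is a root, so (2*p − 9) is a factor; dividing leaves 6*p^2 + 73*p − 154.
The remaining quadratic factors as (6*p − 11)(p + 14).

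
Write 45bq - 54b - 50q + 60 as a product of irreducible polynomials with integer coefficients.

Group as (45bq - 54b) + (-50q + 60) = 9b(5q - 6) - 10(5q - 6).
Both groups share the factor (5q - 6).

(5q - 6)(9b - 10)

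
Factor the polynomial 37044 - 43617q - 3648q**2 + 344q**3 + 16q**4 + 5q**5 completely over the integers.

Among the possible rational roots, q = -7 is a root, so (q + 7) divides it; the quotient is 5q**4 - 19q**3 + 477q**2 - 6987q + 5292.
Next, q = 9 is a root, giving the factor (q - 9) and quotient 5q**3 + 26q**2 + 711q - 588.
Next, q = 4/5 is a root, so (5q - 4) is a factor; dividing leaves q**2 + 6q + 147.
The quadratic q**2 + 6q + 147 has discriminant -552 < 0 and is irreducible over ℤ.

(5q - 4)(q + 7)(q - 9)(q**2 + 6q + 147)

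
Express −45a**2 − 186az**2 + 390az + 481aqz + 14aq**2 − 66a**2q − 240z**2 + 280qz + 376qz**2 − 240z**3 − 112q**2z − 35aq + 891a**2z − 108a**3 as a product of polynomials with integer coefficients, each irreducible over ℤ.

−(12a − 2q + 5z + 5)(9a + 7q − 6z)(a − 8z)

Group: 12a(−9a**2 − 7aq + 78az + 56qz − 48z**2) + (−2q + 5z + 5)(−9a**2 − 7aq + 78az + 56qz − 48z**2); both groups contain (−9a**2 − 7aq + 78az + 56qz − 48z**2), so (12a − 2q + 5z + 5) is a factor with cofactor −9a**2 − 7aq + 78az + 56qz − 48z**2.
The cofactor groups again: −9a**2 − 7aq + 78az + 56qz − 48z**2 = −9a(a − 8z) + (−7q + 6z)(a − 8z); both groups contain (a − 8z), giving −(9a + 7q − 6z)(a − 8z).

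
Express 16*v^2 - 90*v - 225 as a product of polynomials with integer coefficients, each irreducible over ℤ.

(2*v - 15)*(8*v + 15)

Need a pair with product 16·(-225) = -3600 and sum -90: that's 30 and -120.
Split the middle term: 16*v^2 + 30*v - 120*v - 225 = 2*v*(8*v + 15) - 15*(8*v + 15).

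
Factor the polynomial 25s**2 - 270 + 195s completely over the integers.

5(5s - 6)(s + 9)

Pull out the common factor 5, then factor the remaining trinomial.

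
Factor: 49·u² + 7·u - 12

Need a pair with product 49·(-12) = -588 and sum 7: that's 28 and -21.
Split the middle term: 49·u² + 28·u - 21·u - 12 = 7·u·(7·u + 4) - 3·(7·u + 4).

(7·u + 4)·(7·u - 3)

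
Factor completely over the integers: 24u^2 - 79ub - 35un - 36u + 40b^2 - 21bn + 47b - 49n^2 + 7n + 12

(8u - 5b + 7n - 4)(3u - 8b - 7n - 3)

Group: 8u(3u - 8b - 7n - 3) + (-5b + 7n - 4)(3u - 8b - 7n - 3); both groups contain (3u - 8b - 7n - 3).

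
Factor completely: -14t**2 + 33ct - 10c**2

-(2c - t)(5c - 14t)

Group: -2c(5c - 14t) + t(5c - 14t); both groups contain (5c - 14t).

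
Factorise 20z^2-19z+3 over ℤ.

(4z-3)(5z-1)

Need a pair with product 20·3 = 60 and sum -19: that's -15 and -4.
Split the middle term: 20z^2-15z - 4z+3 = 5z(4z-3) - (4z-3).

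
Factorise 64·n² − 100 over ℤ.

Factor out 4, leaving 16·n² − 25, which is a difference of two squares.

4·(4·n + 5)·(4·n − 5)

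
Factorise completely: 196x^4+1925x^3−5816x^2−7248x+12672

(4x−11)(7x+12)(7x−8)(x+12)

Trying the rational-root candidates, x = −12 is a root, giving the factor (x+12) and quotient 196x^3−427x^2−692x+1056.
Next, x = −12/7 is a root, so (7x+12) is a factor; dividing leaves 28x^2−109x+88.
The remaining quadratic factors as (7x−8)(4x−11).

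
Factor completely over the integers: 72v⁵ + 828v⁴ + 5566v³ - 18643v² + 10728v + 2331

Trying the rational-root candidates, v = 3/2 is a root, so (2v - 3) is a factor; dividing leaves 36v⁴ + 468v³ + 3485v² - 4094v - 777.
Then v = 7/6 is a root, so (6v - 7) divides it; the quotient is 6v³ + 85v² + 680v + 111.
Next, v = -1/6 is a root, giving the factor (6v + 1) and quotient v² + 14v + 111.
The quadratic v² + 14v + 111 has discriminant -248 < 0 and is irreducible over ℤ.

(2v - 3)(6v + 1)(6v - 7)(v² + 14v + 111)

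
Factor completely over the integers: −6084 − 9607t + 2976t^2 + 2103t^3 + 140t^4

Trying the rational-root candidates, t = −4/7 is a root, so (7t + 4) divides it; the quotient is 20t^3 + 289t^2 + 260t − 1521.
Next, t = −13/4 is a root, giving the factor (4t + 13) and quotient 5t^2 + 56t − 117.
The remaining quadratic factors as (5t − 9)(t + 13).

(4t + 13)(5t − 9)(7t + 4)(t + 13)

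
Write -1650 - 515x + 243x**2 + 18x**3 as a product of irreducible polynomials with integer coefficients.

Trying the rational-root candidates, x = -11/6 is a root, so (6x + 11) is a factor; dividing leaves 3x**2 + 35x - 150.
The remaining quadratic factors as (x + 15)(3x - 10).

(3x - 10)(6x + 11)(x + 15)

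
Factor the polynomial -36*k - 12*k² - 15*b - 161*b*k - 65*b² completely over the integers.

Group: -13*b*(5*b + 12*k) + (-k - 3)*(5*b + 12*k); both groups contain (5*b + 12*k).

-(13*b + k + 3)*(5*b + 12*k)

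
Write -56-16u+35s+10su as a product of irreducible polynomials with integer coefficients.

(2u+7)(5s-8)

Group as (10su+35s) + (-16u-56) = 5s(2u+7) - 8(2u+7).
Both groups share the factor (2u+7).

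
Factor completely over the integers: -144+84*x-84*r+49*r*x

(7*r+12)*(7*x-12)

Group as (49*r*x-84*r) + (84*x-144) = 7*r*(7*x-12) + 12*(7*x-12).
Both groups share the factor (7*x-12).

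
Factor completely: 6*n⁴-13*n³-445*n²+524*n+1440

Testing divisors of the constant over divisors of the leading coefficient, n = 9 is a root, so (n-9) is a factor; dividing leaves 6*n³+41*n²-76*n-160.
Next, n = 5/2 is a root, so (2*n-5) is a factor; dividing leaves 3*n²+28*n+32.
The remaining quadratic factors as (3*n+4)(n+8).

(2*n-5)*(3*n+4)*(n+8)*(n-9)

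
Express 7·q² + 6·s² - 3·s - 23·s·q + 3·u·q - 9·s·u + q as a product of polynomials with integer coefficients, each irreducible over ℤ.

Group: 3·s·(2·s - 3·u - 7·q - 1) - q·(2·s - 3·u - 7·q - 1); both groups contain (2·s - 3·u - 7·q - 1).

(2·s - 3·u - 7·q - 1)·(3·s - q)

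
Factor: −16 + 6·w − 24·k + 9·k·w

Group as (9·k·w − 24·k) + (6·w − 16) = 3·k·(3·w − 8) + 2·(3·w − 8).
Both groups share the factor (3·w − 8).

(3·k + 2)·(3·w − 8)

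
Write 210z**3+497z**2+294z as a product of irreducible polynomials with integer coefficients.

Pull out the common factor 7z, then factor the remaining trinomial.

7z(5z+6)(6z+7)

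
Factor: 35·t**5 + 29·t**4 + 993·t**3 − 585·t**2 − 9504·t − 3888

Testing divisors of the constant over divisors of the leading coefficient, t = 3 is a root, giving the factor (t − 3) and quotient 35·t**4 + 134·t**3 + 1395·t**2 + 3600·t + 1296.
Next, t = −12/5 is a root, so (5·t + 12) divides it; the quotient is 7·t**3 + 10·t**2 + 255·t + 108.
Then t = −3/7 is a root, giving the factor (7·t + 3) and quotient t**2 + t + 36.
The quadratic t**2 + t + 36 has discriminant −143 < 0 and is irreducible over ℤ.

(5·t + 12)·(7·t + 3)·(t − 3)·(t**2 + t + 36)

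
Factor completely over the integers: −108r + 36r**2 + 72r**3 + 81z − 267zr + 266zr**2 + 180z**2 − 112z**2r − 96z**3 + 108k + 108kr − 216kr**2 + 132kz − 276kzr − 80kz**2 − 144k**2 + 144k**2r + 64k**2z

Group: 4z(16k**2 − 20kz − 24kr − 12k − 24z**2 + 26zr − 9z + 8r**2 + 12r) + (9r − 9)(16k**2 − 20kz − 24kr − 12k − 24z**2 + 26zr − 9z + 8r**2 + 12r); both groups contain (16k**2 − 20kz − 24kr − 12k − 24z**2 + 26zr − 9z + 8r**2 + 12r), so (4z + 9r − 9) is a factor with cofactor 16k**2 − 20kz − 24kr − 12k − 24z**2 + 26zr − 9z + 8r**2 + 12r.
The cofactor groups again: 16k**2 − 20kz − 24kr − 12k − 24z**2 + 26zr − 9z + 8r**2 + 12r = 4k(4k − 8z − 2r − 3) + (3z − 4r)(4k − 8z − 2r − 3); both groups contain (4k − 8z − 2r − 3), giving (4k + 3z − 4r)(4k − 8z − 2r − 3).

(4k − 8z − 2r − 3)(4k + 3z − 4r)(4z + 9r − 9)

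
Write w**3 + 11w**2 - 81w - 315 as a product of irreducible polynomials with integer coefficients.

(w + 15)(w + 3)(w - 7)

By the rational root theorem, w = -3 is a root, giving the factor (w + 3) and quotient w**2 + 8w - 105.
The remaining quadratic factors as (w - 7)(w + 15).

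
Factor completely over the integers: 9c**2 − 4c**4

−c**2(2c + 3)(2c − 3)

Pull out the common factor c**2, leaving −4c**2 + 9.
Recognize a difference of squares with the parts 3 and 2c.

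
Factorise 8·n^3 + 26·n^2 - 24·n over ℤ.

Pull out the common factor 2·n, then factor the remaining trinomial.

2·n·(4·n - 3)·(n + 4)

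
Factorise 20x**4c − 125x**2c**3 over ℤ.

Factor out 5x**2c, leaving 4x**2 − 25c**2, which is a difference of two squares.

5cx**2(2x − 5c)(2x + 5c)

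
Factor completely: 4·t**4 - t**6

-t**4·(t + 2)·(t - 2)

Every term has a factor of t**4; factoring it out leaves -t**2 + 4.
Recognize a difference of squares with the parts 2 and t.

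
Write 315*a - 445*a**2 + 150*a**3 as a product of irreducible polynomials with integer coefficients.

5*a*(5*a - 9)*(6*a - 7)

Pull out the common factor 5*a, then factor the remaining trinomial.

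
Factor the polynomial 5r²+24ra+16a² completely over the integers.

Group: 5r(r+4a) + 4a(r+4a); both groups contain (r+4a).

(5r+4a)(r+4a)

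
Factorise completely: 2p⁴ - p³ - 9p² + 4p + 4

Testing divisors of the constant over divisors of the leading coefficient, p = 1 is a root, so (p - 1) is a factor; dividing leaves 2p³ + p² - 8p - 4.
Next, p = -2 is a root, giving the factor (p + 2) and quotient 2p² - 3p - 2.
The remaining quadratic factors as (2p + 1)(p - 2).

(2p + 1)(p + 2)(p - 1)(p - 2)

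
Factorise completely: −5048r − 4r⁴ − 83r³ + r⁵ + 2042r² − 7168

(r + 1)(r + 14)(r − 4)(r² − 15r + 128)

Testing divisors of the constant over divisors of the leading coefficient, r = −14 is a root, giving the factor (r + 14) and quotient r⁴ − 18r³ + 169r² − 324r − 512.
Then r = 4 is a root, so (r − 4) is a factor; dividing leaves r³ − 14r² + 113r + 128.
Next, r = −1 is a root, so (r + 1) divides it; the quotient is r² − 15r + 128.
The quadratic r² − 15r + 128 has discriminant −287 < 0 and is irreducible over ℤ.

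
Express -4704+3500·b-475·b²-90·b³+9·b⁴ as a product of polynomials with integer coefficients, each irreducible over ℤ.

Among the possible rational roots, b = 12 is a root, so (b-12) is a factor; dividing leaves 9·b³+18·b²-259·b+392.
Continuing, b = 8/3 is a root, so (3·b-8) is a factor; dividing leaves 3·b²+14·b-49.
The remaining quadratic factors as (3·b-7)(b+7).

(3·b-7)·(3·b-8)·(b+7)·(b-12)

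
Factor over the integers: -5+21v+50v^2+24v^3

(4v+5)(6v-1)(v+1)

Trying the rational-root candidates, v = -1 is a root, so (v+1) is a factor; dividing leaves 24v^2+26v-5.
The remaining quadratic factors as (6v-1)(4v+5).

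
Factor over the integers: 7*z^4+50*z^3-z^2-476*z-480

Trying the rational-root candidates, z = -5 is a root, so (z+5) divides it; the quotient is 7*z^3+15*z^2-76*z-96.
Next, z = 3 is a root, so (z-3) is a factor; dividing leaves 7*z^2+36*z+32.
The remaining quadratic factors as (z+4)(7*z+8).

(7*z+8)*(z+4)*(z+5)*(z-3)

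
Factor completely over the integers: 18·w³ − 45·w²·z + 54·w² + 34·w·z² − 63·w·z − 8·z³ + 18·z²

Group: 3·w·(6·w² − 11·w·z + 18·w + 4·z² − 9·z) − 2·z·(6·w² − 11·w·z + 18·w + 4·z² − 9·z); both groups contain (6·w² − 11·w·z + 18·w + 4·z² − 9·z), so (3·w − 2·z) is a factor with cofactor 6·w² − 11·w·z + 18·w + 4·z² − 9·z.
The cofactor groups again: 6·w² − 11·w·z + 18·w + 4·z² − 9·z = 3·w·(2·w − z) + (−4·z + 9)·(2·w − z); both groups contain (2·w − z), giving (3·w − 4·z + 9)·(2·w − z).

(2·w − z)·(3·w − 2·z)·(3·w − 4·z + 9)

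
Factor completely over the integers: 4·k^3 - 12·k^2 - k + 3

(2·k + 1)·(2·k - 1)·(k - 3)

Group as (4·k^3 - k) + (-12·k^2 + 3) = k·(4·k^2 - 1) - 3·(4·k^2 - 1).
Both groups share the factor (4·k^2 - 1).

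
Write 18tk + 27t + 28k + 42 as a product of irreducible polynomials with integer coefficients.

Group as (18tk + 27t) + (28k + 42) = 9t(2k + 3) + 14(2k + 3).
Both groups share the factor (2k + 3).

(2k + 3)(9t + 14)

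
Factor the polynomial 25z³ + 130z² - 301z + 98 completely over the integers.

(5z - 2)(5z - 7)(z + 7)

Among the possible rational roots, z = 2/5 is a root, so (5z - 2) is a factor; dividing leaves 5z² + 28z - 49.
The remaining quadratic factors as (z + 7)(5z - 7).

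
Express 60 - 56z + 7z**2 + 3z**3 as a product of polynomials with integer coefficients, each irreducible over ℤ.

By the rational root theorem, z = 2 is a root, so (z - 2) is a factor; dividing leaves 3z**2 + 13z - 30.
The remaining quadratic factors as (z + 6)(3z - 5).

(3z - 5)(z + 6)(z - 2)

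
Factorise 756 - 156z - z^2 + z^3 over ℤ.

Trying the rational-root candidates, z = 9 is a root, so (z - 9) is a factor; dividing leaves z^2 + 8z - 84.
The remaining quadratic factors as (z + 14)(z - 6).

(z + 14)(z - 6)(z - 9)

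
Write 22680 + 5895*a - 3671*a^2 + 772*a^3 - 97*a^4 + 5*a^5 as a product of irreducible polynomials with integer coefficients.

Testing divisors of the constant over divisors of the leading coefficient, a = 9 is a root, giving the factor (a - 9) and quotient 5*a^4 - 52*a^3 + 304*a^2 - 935*a - 2520.
Then a = 7 is a root, so (a - 7) divides it; the quotient is 5*a^3 - 17*a^2 + 185*a + 360.
Continuing, a = -8/5 is a root, so (5*a + 8) is a factor; dividing leaves a^2 - 5*a + 45.
The quadratic a^2 - 5*a + 45 has discriminant -155 < 0 and is irreducible over ℤ.

(5*a + 8)*(a - 7)*(a - 9)*(a^2 - 5*a + 45)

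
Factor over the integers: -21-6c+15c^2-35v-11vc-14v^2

-(7v-5c+7)(2v+3c+3)

Group: -2v(7v-5c+7) + (-3c-3)(7v-5c+7); both groups contain (7v-5c+7).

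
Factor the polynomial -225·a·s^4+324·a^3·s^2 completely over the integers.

9·a·s^2·(6·a+5·s)·(6·a-5·s)

Every term has a factor of 9·a·s^2. Then 36·a^2-25·s^2 = (6·a)² − (5·s)².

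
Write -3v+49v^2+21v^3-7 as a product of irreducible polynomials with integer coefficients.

(3v+7)(7v^2-1)

Group as (21v^3-3v) + (49v^2-7) = 3v(7v^2-1) + 7(7v^2-1).
Both groups share the factor (7v^2-1).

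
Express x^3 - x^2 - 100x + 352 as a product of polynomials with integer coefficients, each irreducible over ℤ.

(x + 11)(x - 4)(x - 8)

By the rational root theorem, x = 4 is a root, so (x - 4) divides it; the quotient is x^2 + 3x - 88.
The remaining quadratic factors as (x - 8)(x + 11).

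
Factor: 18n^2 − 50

2(3n + 5)(3n − 5)

Pull out the common factor 2; 9n^2 − 25 is a difference of squares.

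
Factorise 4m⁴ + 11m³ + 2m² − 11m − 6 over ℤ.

(4m + 3)(m + 1)(m + 2)(m − 1)

By the rational root theorem, m = −3/4 is a root, so (4m + 3) divides it; the quotient is m³ + 2m² − m − 2.
Then m = −1 is a root, giving the factor (m + 1) and quotient m² + m − 2.
The remaining quadratic factors as (m + 2)(m − 1).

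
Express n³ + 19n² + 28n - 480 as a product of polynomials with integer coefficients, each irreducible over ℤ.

(n + 15)(n + 8)(n - 4)

Trying the rational-root candidates, n = -8 is a root, so (n + 8) is a factor; dividing leaves n² + 11n - 60.
The remaining quadratic factors as (n + 15)(n - 4).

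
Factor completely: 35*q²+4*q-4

(5*q+2)*(7*q-2)

Need a pair with product 35·(-4) = -140 and sum 4: that's 14 and -10.
Split the middle term: 35*q²+14*q - 10*q-4 = 7*q*(5*q+2) - 2*(5*q+2).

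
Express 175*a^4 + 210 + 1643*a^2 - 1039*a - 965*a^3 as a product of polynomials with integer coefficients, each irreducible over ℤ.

(5*a - 2)*(5*a - 7)*(7*a - 5)*(a - 3)

Trying the rational-root candidates, a = 7/5 is a root, so (5*a - 7) is a factor; dividing leaves 35*a^3 - 144*a^2 + 127*a - 30.
Next, a = 3 is a root, giving the factor (a - 3) and quotient 35*a^2 - 39*a + 10.
The remaining quadratic factors as (7*a - 5)(5*a - 2).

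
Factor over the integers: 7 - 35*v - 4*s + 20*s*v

(4*s - 7)*(5*v - 1)

Group as (20*s*v - 4*s) + (-35*v + 7) = 4*s*(5*v - 1) - 7*(5*v - 1).
Both groups share the factor (5*v - 1).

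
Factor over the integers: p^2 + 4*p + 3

Two integers with product 3 and sum 4 are 1 and 3.

(p + 1)*(p + 3)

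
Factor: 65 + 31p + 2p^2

Need a pair with product 2·65 = 130 and sum 31: that's 5 and 26.
Split the middle term: 2p^2 + 5p + 26p + 65 = p(2p + 5) + 13(2p + 5).

(2p + 5)(p + 13)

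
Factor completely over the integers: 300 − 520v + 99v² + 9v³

Testing divisors of the constant over divisors of the leading coefficient, v = −15 is a root, giving the factor (v + 15) and quotient 9v² − 36v + 20.
The remaining quadratic factors as (3v − 10)(3v − 2).

(3v − 10)(3v − 2)(v + 15)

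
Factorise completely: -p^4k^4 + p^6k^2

Every term has a factor of p^4k^2; factoring it out leaves p^2 - k^2.
Recognize a difference of squares with the parts p and k.

k^2p^4(p - k)(p + k)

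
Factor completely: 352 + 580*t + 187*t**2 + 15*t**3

(3*t + 11)*(5*t + 4)*(t + 8)

By the rational root theorem, t = -11/3 is a root, giving the factor (3*t + 11) and quotient 5*t**2 + 44*t + 32.
The remaining quadratic factors as (t + 8)(5*t + 4).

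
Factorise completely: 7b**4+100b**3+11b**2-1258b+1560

Trying the rational-root candidates, b = 12/7 is a root, giving the factor (7b-12) and quotient b**3+16b**2+29b-130.
Then b = 2 is a root, so (b-2) divides it; the quotient is b**2+18b+65.
The remaining quadratic factors as (b+5)(b+13).

(7b-12)(b+13)(b+5)(b-2)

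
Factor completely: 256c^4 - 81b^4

(4c - 3b)(4c + 3b)(16c^2 + 9b^2)

Difference of squares twice: with A = 4c and B = 3b, A⁴ − B⁴ = (A² − B²)(A² + B²), and A² − B² factors again.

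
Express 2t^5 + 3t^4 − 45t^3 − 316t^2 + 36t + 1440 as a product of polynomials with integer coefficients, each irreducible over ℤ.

(2t + 5)(t − 2)(t − 6)(t^2 + 7t + 24)

Trying the rational-root candidates, t = −5/2 is a root, so (2t + 5) divides it; the quotient is t^4 − t^3 − 20t^2 − 108t + 288.
Next, t = 6 is a root, so (t − 6) is a factor; dividing leaves t^3 + 5t^2 + 10t − 48.
Then t = 2 is a root, so (t − 2) divides it; the quotient is t^2 + 7t + 24.
The quadratic t^2 + 7t + 24 has discriminant −47 < 0 and is irreducible over ℤ.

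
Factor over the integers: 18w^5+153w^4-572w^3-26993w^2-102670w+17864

(3w+14)(6w-1)(w-11)(w^2+15w+116)

Testing divisors of the constant over divisors of the leading coefficient, w = 11 is a root, so (w-11) divides it; the quotient is 18w^4+351w^3+3289w^2+9186w-1624.
Continuing, w = 1/6 is a root, giving the factor (6w-1) and quotient 3w^3+59w^2+558w+1624.
Continuing, w = -14/3 is a root, so (3w+14) is a factor; dividing leaves w^2+15w+116.
The quadratic w^2+15w+116 has discriminant -239 < 0 and is irreducible over ℤ.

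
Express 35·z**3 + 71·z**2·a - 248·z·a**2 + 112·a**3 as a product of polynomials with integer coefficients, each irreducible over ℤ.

(7·z - 4·a)·(5·z - 7·a)·(z + 4·a)

Group: 7·z·(5·z**2 + 13·z·a - 28·a**2) - 4·a·(5·z**2 + 13·z·a - 28·a**2); both groups contain (5·z**2 + 13·z·a - 28·a**2), so (7·z - 4·a) is a factor with cofactor 5·z**2 + 13·z·a - 28·a**2.
The cofactor groups again: 5·z**2 + 13·z·a - 28·a**2 = 5·z·(z + 4·a) - 7·a·(z + 4·a); both groups contain (z + 4·a), giving (5·z - 7·a)·(z + 4·a).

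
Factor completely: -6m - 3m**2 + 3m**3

Pull out the common factor 3m, then factor the remaining trinomial.

3m(m + 1)(m - 2)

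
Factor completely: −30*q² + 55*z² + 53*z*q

(5*z − 2*q)*(11*z + 15*q)

Group: 5*z*(11*z + 15*q) − 2*q*(11*z + 15*q); both groups contain (11*z + 15*q).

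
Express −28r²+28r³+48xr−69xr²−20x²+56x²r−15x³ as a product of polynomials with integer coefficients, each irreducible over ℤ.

Group: 3x(−5x²+12xr−7r²) + (−4r+4)(−5x²+12xr−7r²); both groups contain (−5x²+12xr−7r²), so (3x−4r+4) is a factor with cofactor −5x²+12xr−7r².
The cofactor groups again: −5x²+12xr−7r² = −5x(x−r) + 7r(x−r); both groups contain (x−r), giving −(5x−7r)(x−r).

−(3x−4r+4)(5x−7r)(x−r)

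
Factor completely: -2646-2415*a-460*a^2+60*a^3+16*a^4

(2*a+7)*(2*a+9)*(4*a+7)*(a-6)

By the rational root theorem, a = -7/4 is a root, giving the factor (4*a+7) and quotient 4*a^3+8*a^2-129*a-378.
Then a = 6 is a root, so (a-6) divides it; the quotient is 4*a^2+32*a+63.
The remaining quadratic factors as (2*a+7)(2*a+9).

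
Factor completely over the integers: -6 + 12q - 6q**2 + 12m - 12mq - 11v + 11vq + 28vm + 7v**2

Group: v(7v - 3q + 3) + (4m + 2q - 2)(7v - 3q + 3); both groups contain (7v - 3q + 3).

(7v - 3q + 3)(v + 4m + 2q - 2)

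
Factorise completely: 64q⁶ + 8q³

Every term has a factor of 8q³; factoring it out leaves 8q³ + 1.
Recognize a sum of cubes with the parts 2q and 1.

8q³(2q + 1)(4q² - 2q + 1)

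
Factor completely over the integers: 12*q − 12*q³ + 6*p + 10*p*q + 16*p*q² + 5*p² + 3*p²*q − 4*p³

−(4*p − 3*q + 3)*(p + 2*q)*(p − 2*q − 2)

Group: p*(−4*p² − 5*p*q − 3*p + 6*q² − 6*q) + (−2*q − 2)*(−4*p² − 5*p*q − 3*p + 6*q² − 6*q); both groups contain (−4*p² − 5*p*q − 3*p + 6*q² − 6*q), so (p − 2*q − 2) is a factor with cofactor −4*p² − 5*p*q − 3*p + 6*q² − 6*q.
The cofactor groups again: −4*p² − 5*p*q − 3*p + 6*q² − 6*q = −p*(4*p − 3*q + 3) − 2*q*(4*p − 3*q + 3); both groups contain (4*p − 3*q + 3), giving −(p + 2*q)*(4*p − 3*q + 3).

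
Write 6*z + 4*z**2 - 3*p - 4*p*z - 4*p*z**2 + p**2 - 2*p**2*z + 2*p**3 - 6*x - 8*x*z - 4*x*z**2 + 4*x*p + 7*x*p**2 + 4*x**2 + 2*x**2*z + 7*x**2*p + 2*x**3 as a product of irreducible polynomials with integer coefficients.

(x + 2*p + 2*z + 3)*(2*x + p - 2*z)*(x + p - 1)

Group: x*(2*x**2 + 3*x*p - 2*x*z - 2*x + p**2 - 2*p*z - p + 2*z) + (2*p + 2*z + 3)*(2*x**2 + 3*x*p - 2*x*z - 2*x + p**2 - 2*p*z - p + 2*z); both groups contain (2*x**2 + 3*x*p - 2*x*z - 2*x + p**2 - 2*p*z - p + 2*z), so (x + 2*p + 2*z + 3) is a factor with cofactor 2*x**2 + 3*x*p - 2*x*z - 2*x + p**2 - 2*p*z - p + 2*z.
The cofactor groups again: 2*x**2 + 3*x*p - 2*x*z - 2*x + p**2 - 2*p*z - p + 2*z = 2*x*(x + p - 1) + (p - 2*z)*(x + p - 1); both groups contain (x + p - 1), giving (2*x + p - 2*z)*(x + p - 1).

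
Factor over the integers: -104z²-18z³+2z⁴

Pull out the common factor 2z², then factor the remaining trinomial.

2z²(z+4)(z-13)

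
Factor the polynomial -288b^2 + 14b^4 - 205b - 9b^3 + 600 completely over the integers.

By the rational root theorem, b = 5 is a root, giving the factor (b - 5) and quotient 14b^3 + 61b^2 + 17b - 120.
Then b = -5/2 is a root, so (2b + 5) is a factor; dividing leaves 7b^2 + 13b - 24.
The remaining quadratic factors as (7b - 8)(b + 3).

(2b + 5)(7b - 8)(b + 3)(b - 5)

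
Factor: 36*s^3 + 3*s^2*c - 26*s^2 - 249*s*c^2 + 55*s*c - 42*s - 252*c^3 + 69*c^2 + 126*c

(s - 3*c)*(9*s + 12*c + 7)*(4*s + 7*c - 6)

Group: s*(36*s^2 + 111*s*c - 26*s + 84*c^2 - 23*c - 42) - 3*c*(36*s^2 + 111*s*c - 26*s + 84*c^2 - 23*c - 42); both groups contain (36*s^2 + 111*s*c - 26*s + 84*c^2 - 23*c - 42), so (s - 3*c) is a factor with cofactor 36*s^2 + 111*s*c - 26*s + 84*c^2 - 23*c - 42.
The cofactor groups again: 36*s^2 + 111*s*c - 26*s + 84*c^2 - 23*c - 42 = 9*s*(4*s + 7*c - 6) + (12*c + 7)*(4*s + 7*c - 6); both groups contain (4*s + 7*c - 6), giving (9*s + 12*c + 7)*(4*s + 7*c - 6).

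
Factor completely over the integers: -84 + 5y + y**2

(y + 12)(y - 7)

Two integers with product -84 and sum 5 are 12 and -7.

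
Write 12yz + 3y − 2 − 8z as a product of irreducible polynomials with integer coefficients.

Group as (12yz + 3y) + (−8z − 2) = 3y(4z + 1) − 2(4z + 1).
Both groups share the factor (4z + 1).

(3y − 2)(4z + 1)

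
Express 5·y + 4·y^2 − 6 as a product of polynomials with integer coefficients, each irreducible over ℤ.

Need a pair with product 4·(−6) = −24 and sum 5: that's −3 and 8.
Split the middle term: 4·y^2 − 3·y + 8·y − 6 = y·(4·y − 3) + 2·(4·y − 3).

(4·y − 3)·(y + 2)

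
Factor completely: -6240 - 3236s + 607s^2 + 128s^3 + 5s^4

(5s + 8)(s + 13)(s + 15)(s - 4)

Testing divisors of the constant over divisors of the leading coefficient, s = -13 is a root, giving the factor (s + 13) and quotient 5s^3 + 63s^2 - 212s - 480.
Next, s = -15 is a root, giving the factor (s + 15) and quotient 5s^2 - 12s - 32.
The remaining quadratic factors as (5s + 8)(s - 4).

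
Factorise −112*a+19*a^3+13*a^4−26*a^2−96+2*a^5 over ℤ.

By the rational root theorem, a = −3/2 is a root, so (2*a+3) is a factor; dividing leaves a^4+5*a^3+2*a^2−16*a−32.
Then a = −4 is a root, so (a+4) is a factor; dividing leaves a^3+a^2−2*a−8.
Continuing, a = 2 is a root, so (a−2) is a factor; dividing leaves a^2+3*a+4.
The quadratic a^2+3*a+4 has discriminant −7 < 0 and is irreducible over ℤ.

(2*a+3)*(a+4)*(a−2)*(a^2+3*a+4)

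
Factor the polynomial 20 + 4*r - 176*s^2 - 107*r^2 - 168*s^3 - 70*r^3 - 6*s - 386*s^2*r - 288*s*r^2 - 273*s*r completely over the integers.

Group: 7*s*(-24*s^2 - 38*s*r - 32*s - 14*r^2 - 27*r - 10) + (5*r - 2)*(-24*s^2 - 38*s*r - 32*s - 14*r^2 - 27*r - 10); both groups contain (-24*s^2 - 38*s*r - 32*s - 14*r^2 - 27*r - 10), so (7*s + 5*r - 2) is a factor with cofactor -24*s^2 - 38*s*r - 32*s - 14*r^2 - 27*r - 10.
The cofactor groups again: -24*s^2 - 38*s*r - 32*s - 14*r^2 - 27*r - 10 = -12*s*(2*s + 2*r + 1) + (-7*r - 10)*(2*s + 2*r + 1); both groups contain (2*s + 2*r + 1), giving -(12*s + 7*r + 10)*(2*s + 2*r + 1).

-(2*s + 2*r + 1)*(7*s + 5*r - 2)*(12*s + 7*r + 10)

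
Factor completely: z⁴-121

(z²+11)(z²-11)

Substitute u = z² to get a quadratic in u, then factor.
z²-11 is irreducible over ℤ (11 is not a perfect square).
z²+11 is irreducible over ℤ (always positive, so no real roots).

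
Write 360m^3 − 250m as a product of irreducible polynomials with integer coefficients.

Every term has a factor of 10m. Then 36m^2 − 25 = (6m)² − (5)².

10m(6m + 5)(6m − 5)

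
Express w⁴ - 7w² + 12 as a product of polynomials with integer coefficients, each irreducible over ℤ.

Substitute u = w² to get a quadratic in u, then factor.
w² - 3 is irreducible over ℤ (3 is not a perfect square).
w² - 4 is a difference of squares.

(w + 2)(w - 2)(w² - 3)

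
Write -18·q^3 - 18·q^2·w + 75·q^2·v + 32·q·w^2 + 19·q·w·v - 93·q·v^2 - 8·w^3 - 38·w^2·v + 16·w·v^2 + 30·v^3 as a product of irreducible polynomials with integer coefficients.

Group: 3·q·(-6·q^2 - 8·q·w + 15·q·v + 8·w^2 - 2·w·v - 6·v^2) + (-w - 5·v)·(-6·q^2 - 8·q·w + 15·q·v + 8·w^2 - 2·w·v - 6·v^2); both groups contain (-6·q^2 - 8·q·w + 15·q·v + 8·w^2 - 2·w·v - 6·v^2), so (3·q - w - 5·v) is a factor with cofactor -6·q^2 - 8·q·w + 15·q·v + 8·w^2 - 2·w·v - 6·v^2.
The cofactor groups again: -6·q^2 - 8·q·w + 15·q·v + 8·w^2 - 2·w·v - 6·v^2 = -6·q·(q + 2·w - 2·v) + (4·w + 3·v)·(q + 2·w - 2·v); both groups contain (q + 2·w - 2·v), giving -(6·q - 4·w - 3·v)·(q + 2·w - 2·v).

-(3·q - w - 5·v)·(6·q - 4·w - 3·v)·(q + 2·w - 2·v)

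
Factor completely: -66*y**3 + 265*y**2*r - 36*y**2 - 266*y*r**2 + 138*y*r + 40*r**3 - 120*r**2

Group: 2*y*(-33*y**2 + 50*y*r - 18*y - 8*r**2 + 24*r) - 5*r*(-33*y**2 + 50*y*r - 18*y - 8*r**2 + 24*r); both groups contain (-33*y**2 + 50*y*r - 18*y - 8*r**2 + 24*r), so (2*y - 5*r) is a factor with cofactor -33*y**2 + 50*y*r - 18*y - 8*r**2 + 24*r.
The cofactor groups again: -33*y**2 + 50*y*r - 18*y - 8*r**2 + 24*r = -11*y*(3*y - 4*r) + (2*r - 6)*(3*y - 4*r); both groups contain (3*y - 4*r), giving -(11*y - 2*r + 6)*(3*y - 4*r).

-(11*y - 2*r + 6)*(3*y - 4*r)*(2*y - 5*r)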